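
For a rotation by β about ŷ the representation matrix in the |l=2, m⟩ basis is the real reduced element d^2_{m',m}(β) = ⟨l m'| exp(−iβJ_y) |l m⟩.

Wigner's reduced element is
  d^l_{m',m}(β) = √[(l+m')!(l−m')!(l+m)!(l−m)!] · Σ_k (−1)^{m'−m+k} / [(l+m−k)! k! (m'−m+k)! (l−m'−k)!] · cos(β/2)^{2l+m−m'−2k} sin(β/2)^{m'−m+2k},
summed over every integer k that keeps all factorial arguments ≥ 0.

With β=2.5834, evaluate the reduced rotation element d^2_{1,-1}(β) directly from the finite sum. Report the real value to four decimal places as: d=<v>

d^2_{1,-1}(β=2.5834) via Wigner's sum:
Half-angle: c=0.275487, s=0.961305. N=√(6·1·1·6)=6.000000
The bounds max(0,m−m')=0 and min(l+m,l−m')=1 give 2 terms
  k=0: (−1)^2·6.0000/(2)·0.2755^2·0.9613^2 = +0.210400
  k=1: (−1)^3·6.0000/(6)·0.2755^0·0.9613^4 = -0.853974
d^2_{1,-1}(2.5834) = +0.210400 -0.853974 = -0.643573

d=-0.6436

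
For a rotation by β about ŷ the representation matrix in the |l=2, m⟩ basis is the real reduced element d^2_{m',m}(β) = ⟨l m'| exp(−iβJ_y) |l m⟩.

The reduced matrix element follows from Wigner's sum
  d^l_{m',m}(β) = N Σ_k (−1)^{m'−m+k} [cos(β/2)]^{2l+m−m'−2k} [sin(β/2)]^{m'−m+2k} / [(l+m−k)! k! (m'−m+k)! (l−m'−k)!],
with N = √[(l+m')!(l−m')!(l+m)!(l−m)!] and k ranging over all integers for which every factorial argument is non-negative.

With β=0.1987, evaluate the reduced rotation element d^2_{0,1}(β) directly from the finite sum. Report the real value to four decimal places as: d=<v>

d^2_{0,1}(β=0.1987) via Wigner's sum:
With c≡cos(β/2)=0.995069 and s≡sin(β/2)=0.099187, N=[2·2·6·1]^{1/2}=4.898979
The bounds max(0,m−m')=1 and min(l+m,l−m')=2 give 2 terms
  k=1: (−1)^0·4.8990/(2)·0.9951^3·0.0992^1 = +0.239380
  k=2: (−1)^1·4.8990/(2)·0.9951^1·0.0992^3 = -0.002378
d^2_{0,1}(0.1987) = +0.239380 -0.002378 = +0.237002

d=0.2370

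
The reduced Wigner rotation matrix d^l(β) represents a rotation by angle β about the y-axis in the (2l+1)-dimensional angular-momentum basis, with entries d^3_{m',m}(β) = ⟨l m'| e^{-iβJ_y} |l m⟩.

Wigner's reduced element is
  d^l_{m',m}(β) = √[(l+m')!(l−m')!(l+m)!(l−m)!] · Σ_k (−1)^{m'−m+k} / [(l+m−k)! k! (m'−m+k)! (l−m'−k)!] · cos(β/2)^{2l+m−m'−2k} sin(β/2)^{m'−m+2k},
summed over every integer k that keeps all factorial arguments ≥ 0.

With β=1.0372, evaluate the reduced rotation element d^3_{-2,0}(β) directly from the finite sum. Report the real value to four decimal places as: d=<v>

d=0.5163

d^3_{-2,0}(β=1.0372) via Wigner's sum:
With c≡cos(β/2)=0.868514 and s≡sin(β/2)=0.495665, N=[1·120·6·6]^{1/2}=65.726707
The bounds max(0,m−m')=2 and min(l+m,l−m')=3 give 2 terms
  k=2: (−1)^0·65.7267/(12)·0.8685^4·0.4957^2 = +0.765674
  k=3: (−1)^1·65.7267/(12)·0.8685^2·0.4957^4 = -0.249383
d^3_{-2,0}(1.0372) = +0.765674 -0.249383 = +0.516291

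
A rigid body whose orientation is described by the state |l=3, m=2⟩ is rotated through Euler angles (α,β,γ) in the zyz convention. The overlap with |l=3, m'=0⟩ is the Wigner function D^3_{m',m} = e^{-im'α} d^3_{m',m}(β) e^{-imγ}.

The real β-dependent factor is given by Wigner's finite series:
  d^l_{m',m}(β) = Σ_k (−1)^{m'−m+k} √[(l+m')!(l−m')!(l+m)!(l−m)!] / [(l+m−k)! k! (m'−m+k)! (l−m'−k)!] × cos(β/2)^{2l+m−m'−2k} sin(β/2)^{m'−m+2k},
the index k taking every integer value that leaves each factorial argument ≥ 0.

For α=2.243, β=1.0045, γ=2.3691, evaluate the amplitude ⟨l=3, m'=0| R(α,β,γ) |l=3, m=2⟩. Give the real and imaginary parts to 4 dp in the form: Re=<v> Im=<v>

First d^3_{0,2}(β=1.0045), then the phase factors e^{-i(0)α} and e^{-i(2)γ}:
Half-angle: c=0.876502, s=0.481399. N=√(6·6·120·1)=65.726707
k∈{2,3} keeps every argument non-negative
  k=2: (−1)^0·65.7267/(12)·0.8765^4·0.4814^2 = +0.749172
  k=3: (−1)^1·65.7267/(12)·0.8765^2·0.4814^4 = -0.225989
d^3_{0,2}(1.0045) = +0.749172 -0.225989 = +0.523184
Phases: e^{-i·(0)·2.243}=+1.000000+0.000000i, e^{-i·(2)·2.3691}=+0.025808+0.999667i ⇒ D=+0.013502+0.523009i

Re=0.0135 Im=0.5230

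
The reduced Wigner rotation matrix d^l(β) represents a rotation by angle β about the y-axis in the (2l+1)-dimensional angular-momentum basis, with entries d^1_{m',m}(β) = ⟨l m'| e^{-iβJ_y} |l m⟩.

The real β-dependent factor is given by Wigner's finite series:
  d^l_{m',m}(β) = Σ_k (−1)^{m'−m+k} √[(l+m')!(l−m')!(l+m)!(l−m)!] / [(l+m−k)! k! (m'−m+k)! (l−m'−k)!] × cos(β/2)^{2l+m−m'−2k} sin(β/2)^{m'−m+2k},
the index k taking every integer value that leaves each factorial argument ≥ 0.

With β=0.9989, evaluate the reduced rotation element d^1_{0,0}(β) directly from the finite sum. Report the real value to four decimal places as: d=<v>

d^1_{0,0}(β=0.9989) via Wigner's sum:
Half-angle: c=0.877846, s=0.478943. N=√(1·1·1·1)=1.000000
k: max(0,(0)−(0))=0 … min(1+(0),1−(0))=1
  k=0: (−1)^0·1.0000/(1)·0.8778^2·0.4789^0 = +0.770614
  k=1: (−1)^1·1.0000/(1)·0.8778^0·0.4789^2 = -0.229386
d^1_{0,0}(0.9989) = +0.770614 -0.229386 = +0.541228

d=0.5412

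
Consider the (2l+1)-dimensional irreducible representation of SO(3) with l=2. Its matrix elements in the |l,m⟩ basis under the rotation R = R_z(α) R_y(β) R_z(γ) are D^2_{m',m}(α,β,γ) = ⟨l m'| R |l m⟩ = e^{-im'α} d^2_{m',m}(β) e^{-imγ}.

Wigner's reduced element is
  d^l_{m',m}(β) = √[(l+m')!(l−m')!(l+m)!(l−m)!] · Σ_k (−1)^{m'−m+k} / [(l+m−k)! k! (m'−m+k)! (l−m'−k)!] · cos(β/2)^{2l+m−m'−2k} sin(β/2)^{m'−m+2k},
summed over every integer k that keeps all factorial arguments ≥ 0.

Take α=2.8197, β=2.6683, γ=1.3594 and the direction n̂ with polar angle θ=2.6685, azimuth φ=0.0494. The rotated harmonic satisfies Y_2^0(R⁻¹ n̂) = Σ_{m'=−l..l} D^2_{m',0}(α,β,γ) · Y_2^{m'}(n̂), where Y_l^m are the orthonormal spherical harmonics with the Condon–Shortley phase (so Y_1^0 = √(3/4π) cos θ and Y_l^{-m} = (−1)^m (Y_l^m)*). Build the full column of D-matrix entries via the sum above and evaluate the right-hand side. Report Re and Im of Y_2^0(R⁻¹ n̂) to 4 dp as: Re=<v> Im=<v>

Need the full column D^2_{m',0} for m'=−2..2 at α=2.8197, β=2.6683, γ=1.3594.
cos(β/2)=0.234444, sin(β/2)=0.972130
d^2_{-2,0}: single k=2 term ⇒ +0.127233;  D = +0.101765-0.076369i
d^2_{-1,0}: k∈[1..2] ⇒ +0.030684 -0.527578 = -0.496894;  D = +0.471373-0.157199i
d^2_{0,0}: k∈[0..2] ⇒ +0.003021 -0.207771 +0.893093 = +0.688343;  D = +0.688343+0.000000i
d^2_{1,0}: k∈[0..1] ⇒ -0.030684 +0.527578 = +0.496894;  D = -0.471373-0.157199i
d^2_{2,0}: single k=0 term ⇒ +0.127233;  D = +0.101765+0.076369i
Y_2^{m'}(θ=2.6685,φ=0.0494) and Σ D·Y over m':
  (+0.1018-0.0764i)·(+0.0798-0.0079i)  (+0.4714-0.1572i)·(-0.3130+0.0155i)  (+0.6883+0.0000i)·(+0.4343+0.0000i)  (-0.4714-0.1572i)·(+0.3130+0.0155i)  (+0.1018+0.0764i)·(+0.0798+0.0079i)
Y_2^0(R⁻¹ n̂) = +0.023838+0.000000i

Re=0.0238 Im=0.0000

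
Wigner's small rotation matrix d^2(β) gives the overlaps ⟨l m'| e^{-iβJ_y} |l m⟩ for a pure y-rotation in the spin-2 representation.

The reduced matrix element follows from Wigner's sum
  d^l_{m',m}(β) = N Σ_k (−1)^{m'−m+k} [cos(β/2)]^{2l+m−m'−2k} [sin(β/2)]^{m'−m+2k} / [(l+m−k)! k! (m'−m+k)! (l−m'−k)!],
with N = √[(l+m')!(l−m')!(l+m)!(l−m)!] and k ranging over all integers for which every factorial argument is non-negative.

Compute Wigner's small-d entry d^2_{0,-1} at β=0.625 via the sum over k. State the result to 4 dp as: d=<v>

d^2_{0,-1}(β=0.625) via Wigner's sum:
Half-angle: c=0.951568, s=0.307439. N=√(2·2·1·6)=4.898979
k: max(0,(-1)−(0))=0 … min(2+(-1),2−(0))=1
  k=0: (−1)^1·4.8990/(2)·0.9516^3·0.3074^1 = -0.648863
  k=1: (−1)^2·4.8990/(2)·0.9516^1·0.3074^3 = +0.067731
d^2_{0,-1}(0.625) = -0.648863 +0.067731 = -0.581132

d=-0.5811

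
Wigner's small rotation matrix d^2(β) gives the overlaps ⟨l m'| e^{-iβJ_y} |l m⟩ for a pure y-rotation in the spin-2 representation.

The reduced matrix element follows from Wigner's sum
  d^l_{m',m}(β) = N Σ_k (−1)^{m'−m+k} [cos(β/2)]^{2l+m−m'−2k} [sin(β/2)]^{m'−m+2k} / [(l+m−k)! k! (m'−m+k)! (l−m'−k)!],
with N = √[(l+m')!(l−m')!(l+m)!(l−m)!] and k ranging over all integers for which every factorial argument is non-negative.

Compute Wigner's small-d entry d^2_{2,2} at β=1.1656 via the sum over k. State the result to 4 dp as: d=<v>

d=0.4859

d^2_{2,2}(β=1.1656) via Wigner's sum:
With c≡cos(β/2)=0.834925 and s≡sin(β/2)=0.550364, N=[24·1·24·1]^{1/2}=24.000000
Admissible k: 0..0 (factorial args all ≥0)
  k=0: (−1)^0·24.0000/(24)·0.8349^4·0.5504^0 = +0.485948
d^2_{2,2}(1.1656) = +0.485948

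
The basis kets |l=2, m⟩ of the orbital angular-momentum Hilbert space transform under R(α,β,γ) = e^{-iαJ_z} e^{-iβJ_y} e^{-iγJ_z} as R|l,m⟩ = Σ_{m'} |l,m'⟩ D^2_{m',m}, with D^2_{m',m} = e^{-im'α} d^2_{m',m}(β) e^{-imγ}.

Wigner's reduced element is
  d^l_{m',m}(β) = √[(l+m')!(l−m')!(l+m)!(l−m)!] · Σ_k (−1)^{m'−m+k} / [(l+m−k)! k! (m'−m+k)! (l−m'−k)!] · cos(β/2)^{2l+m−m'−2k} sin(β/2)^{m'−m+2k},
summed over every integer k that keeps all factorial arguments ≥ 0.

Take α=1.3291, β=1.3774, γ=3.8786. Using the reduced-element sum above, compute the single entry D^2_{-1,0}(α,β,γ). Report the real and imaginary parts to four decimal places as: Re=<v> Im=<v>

First d^2_{-1,0}(β=1.3774), then the phase factors e^{-i(-1)α} and e^{-i(0)γ}:
Half-angle: c=0.772073, s=0.635534. N=√(1·6·2·2)=4.898979
Admissible k: 1..2 (factorial args all ≥0)
  k=1: (−1)^0·4.8990/(2)·0.7721^3·0.6355^1 = +0.716456
  k=2: (−1)^1·4.8990/(2)·0.7721^1·0.6355^3 = -0.485457
d^2_{-1,0}(1.3774) = +0.716456 -0.485457 = +0.230999
D = (+0.239350+0.970933i)·(+0.230999)·(+1.000000+0.000000i) = +0.055290+0.224285i

Re=0.0553 Im=0.2243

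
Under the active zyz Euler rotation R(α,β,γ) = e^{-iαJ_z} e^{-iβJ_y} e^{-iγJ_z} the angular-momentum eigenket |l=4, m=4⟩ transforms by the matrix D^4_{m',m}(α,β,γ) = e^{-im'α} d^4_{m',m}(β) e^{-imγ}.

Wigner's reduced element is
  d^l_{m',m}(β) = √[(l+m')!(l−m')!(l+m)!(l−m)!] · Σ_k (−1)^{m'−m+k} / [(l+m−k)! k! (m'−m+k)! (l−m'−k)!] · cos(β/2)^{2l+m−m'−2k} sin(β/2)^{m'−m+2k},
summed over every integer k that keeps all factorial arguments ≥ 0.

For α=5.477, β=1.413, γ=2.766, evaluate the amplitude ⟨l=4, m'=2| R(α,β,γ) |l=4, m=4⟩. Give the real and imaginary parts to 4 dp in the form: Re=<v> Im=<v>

D^4_{2,4}(5.477,1.413,2.766) = e^{-i·2·5.477}·d^4_{2,4}(1.413)·e^{-i·4·2.766}. Compute d first:
Half-angle: c=0.760639, s=0.649176. N=√(720·2·40320·1)=7619.763776
k: max(0,(4)−(2))=2 … min(4+(4),4−(2))=2
  k=2: (−1)^0·7619.7638/(1440)·0.7606^6·0.6492^2 = +0.431890
d^4_{2,4}(1.413) = +0.431890
D = (-0.041562+0.999136i)·(+0.431890)·(+0.068372+0.997660i) = -0.431735+0.011595i

Re=-0.4317 Im=0.0116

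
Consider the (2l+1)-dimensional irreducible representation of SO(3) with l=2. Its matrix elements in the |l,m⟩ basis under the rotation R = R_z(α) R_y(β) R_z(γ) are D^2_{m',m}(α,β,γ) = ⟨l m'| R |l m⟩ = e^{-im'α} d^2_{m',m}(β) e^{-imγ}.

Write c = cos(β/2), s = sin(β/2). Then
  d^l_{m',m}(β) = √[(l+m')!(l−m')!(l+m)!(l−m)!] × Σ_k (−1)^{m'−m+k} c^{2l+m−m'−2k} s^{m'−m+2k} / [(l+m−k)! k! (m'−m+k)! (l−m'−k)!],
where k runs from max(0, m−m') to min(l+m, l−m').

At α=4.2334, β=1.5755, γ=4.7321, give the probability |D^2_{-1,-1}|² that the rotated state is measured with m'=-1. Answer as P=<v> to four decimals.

D^2_{-1,-1}(4.2334,1.5755,4.7321) = e^{-i·-1·4.2334}·d^2_{-1,-1}(1.5755)·e^{-i·-1·4.7321}. Compute d first:
c=cos(1.5755/2)=0.705442, s=sin(1.5755/2)=0.708768; N=√[1·6·1·6]=6.000000
k∈{0,1} keeps every argument non-negative
  k=0: (−1)^0·6.0000/(6)·0.7054^4·0.7088^0 = +0.247654
  k=1: (−1)^1·6.0000/(2)·0.7054^2·0.7088^2 = -0.749983
d^2_{-1,-1}(1.5755) = +0.247654 -0.749983 = -0.502330
|D^2_{-1,-1}|² = |d^2_{-1,-1}(β)|² = (-0.502330)² = 0.252335 (the z-rotation phases have unit modulus)

P=0.2523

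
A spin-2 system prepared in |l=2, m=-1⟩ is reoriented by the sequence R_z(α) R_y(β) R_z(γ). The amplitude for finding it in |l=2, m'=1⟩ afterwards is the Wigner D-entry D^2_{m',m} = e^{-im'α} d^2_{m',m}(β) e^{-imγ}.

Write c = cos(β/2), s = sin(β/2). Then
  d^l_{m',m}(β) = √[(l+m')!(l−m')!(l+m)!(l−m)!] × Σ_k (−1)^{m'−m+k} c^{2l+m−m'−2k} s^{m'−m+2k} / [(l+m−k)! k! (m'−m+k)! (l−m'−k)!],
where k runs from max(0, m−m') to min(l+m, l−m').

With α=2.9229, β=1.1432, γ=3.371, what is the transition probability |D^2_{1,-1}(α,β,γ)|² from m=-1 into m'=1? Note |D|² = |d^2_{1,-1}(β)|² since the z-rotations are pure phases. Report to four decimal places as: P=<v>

First d^2_{1,-1}(β=1.1432), then the phase factors e^{-i(1)α} and e^{-i(-1)γ}:
With c≡cos(β/2)=0.841036 and s≡sin(β/2)=0.540978, N=[6·1·1·6]^{1/2}=6.000000
k∈{0,1} keeps every argument non-negative
  k=0: (−1)^2·6.0000/(2)·0.8410^2·0.5410^2 = +0.621027
  k=1: (−1)^3·6.0000/(6)·0.8410^0·0.5410^4 = -0.085648
d^2_{1,-1}(1.1432) = +0.621027 -0.085648 = +0.535379
|D^2_{1,-1}|² = |d^2_{1,-1}(β)|² = (+0.535379)² = 0.286631 (the z-rotation phases have unit modulus)

P=0.2866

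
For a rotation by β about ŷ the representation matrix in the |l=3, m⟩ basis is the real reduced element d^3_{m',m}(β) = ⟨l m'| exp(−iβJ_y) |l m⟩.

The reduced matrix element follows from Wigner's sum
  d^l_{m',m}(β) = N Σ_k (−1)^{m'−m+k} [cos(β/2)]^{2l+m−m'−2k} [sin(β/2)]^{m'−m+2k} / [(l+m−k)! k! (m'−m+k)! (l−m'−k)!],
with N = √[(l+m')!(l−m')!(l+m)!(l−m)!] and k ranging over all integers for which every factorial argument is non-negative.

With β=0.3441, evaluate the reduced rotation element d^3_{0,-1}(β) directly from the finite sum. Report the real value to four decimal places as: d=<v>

d=-0.5012

d^3_{0,-1}(β=0.3441) via Wigner's sum:
c=cos(0.3441/2)=0.985236, s=sin(0.3441/2)=0.171202; N=√[6·6·2·24]=41.569219
k∈{0,1,2} keeps every argument non-negative
  k=0: (−1)^1·41.5692/(12)·0.9852^5·0.1712^1 = -0.550556
  k=1: (−1)^2·41.5692/(4)·0.9852^3·0.1712^3 = +0.049873
  k=2: (−1)^3·41.5692/(12)·0.9852^1·0.1712^5 = -0.000502
d^3_{0,-1}(0.3441) = -0.550556 +0.049873 -0.000502 = -0.501186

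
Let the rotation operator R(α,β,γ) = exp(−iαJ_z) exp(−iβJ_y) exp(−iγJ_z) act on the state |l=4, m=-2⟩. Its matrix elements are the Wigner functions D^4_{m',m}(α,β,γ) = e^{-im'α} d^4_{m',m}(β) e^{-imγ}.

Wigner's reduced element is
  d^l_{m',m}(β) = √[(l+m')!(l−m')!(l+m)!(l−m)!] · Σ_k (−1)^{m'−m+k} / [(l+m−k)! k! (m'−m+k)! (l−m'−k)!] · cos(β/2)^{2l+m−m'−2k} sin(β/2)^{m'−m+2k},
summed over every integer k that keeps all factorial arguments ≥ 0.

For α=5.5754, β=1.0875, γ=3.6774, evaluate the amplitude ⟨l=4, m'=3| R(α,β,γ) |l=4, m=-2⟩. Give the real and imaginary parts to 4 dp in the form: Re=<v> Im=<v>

First d^4_{3,-2}(β=1.0875), then the phase factors e^{-i(3)α} and e^{-i(-2)γ}:
c=cos(1.0875/2)=0.855775, s=sin(1.0875/2)=0.517349; N=√[5040·1·2·720]=2693.993318
k: max(0,(-2)−(3))=0 … min(4+(-2),4−(3))=1
  k=0: (−1)^5·2693.9933/(240)·0.8558^3·0.5173^5 = -0.260724
  k=1: (−1)^6·2693.9933/(720)·0.8558^1·0.5173^7 = +0.031762
d^4_{3,-2}(1.0875) = -0.260724 +0.031762 = -0.228962
D = (-0.524868+0.851184i)·(-0.228962)·(+0.478707+0.877975i) = +0.228636+0.012216i

Re=0.2286 Im=0.0122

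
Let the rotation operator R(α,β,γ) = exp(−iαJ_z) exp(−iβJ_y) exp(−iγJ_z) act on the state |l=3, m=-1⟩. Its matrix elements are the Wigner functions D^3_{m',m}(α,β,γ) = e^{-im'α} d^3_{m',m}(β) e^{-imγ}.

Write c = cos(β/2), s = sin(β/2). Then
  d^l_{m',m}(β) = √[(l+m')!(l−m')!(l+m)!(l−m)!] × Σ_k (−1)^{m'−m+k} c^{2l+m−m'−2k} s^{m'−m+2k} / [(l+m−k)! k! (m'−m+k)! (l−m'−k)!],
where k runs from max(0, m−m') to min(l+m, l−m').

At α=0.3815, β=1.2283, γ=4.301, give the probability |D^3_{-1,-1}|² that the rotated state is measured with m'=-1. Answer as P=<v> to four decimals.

First d^3_{-1,-1}(β=1.2283), then the phase factors e^{-i(-1)α} and e^{-i(-1)γ}:
Half-angle: c=0.817264, s=0.576264. N=√(2·24·2·24)=48.000000
The bounds max(0,m−m')=0 and min(l+m,l−m')=2 give 3 terms
  k=0: (−1)^0·48.0000/(48)·0.8173^6·0.5763^0 = +0.297970
  k=1: (−1)^1·48.0000/(6)·0.8173^4·0.5763^2 = -1.185173
  k=2: (−1)^2·48.0000/(8)·0.8173^2·0.5763^4 = +0.441938
d^3_{-1,-1}(1.2283) = +0.297970 -1.185173 +0.441938 = -0.445264
|D^3_{-1,-1}|² = |d^3_{-1,-1}(β)|² = (-0.445264)² = 0.198260 (the z-rotation phases have unit modulus)

P=0.1983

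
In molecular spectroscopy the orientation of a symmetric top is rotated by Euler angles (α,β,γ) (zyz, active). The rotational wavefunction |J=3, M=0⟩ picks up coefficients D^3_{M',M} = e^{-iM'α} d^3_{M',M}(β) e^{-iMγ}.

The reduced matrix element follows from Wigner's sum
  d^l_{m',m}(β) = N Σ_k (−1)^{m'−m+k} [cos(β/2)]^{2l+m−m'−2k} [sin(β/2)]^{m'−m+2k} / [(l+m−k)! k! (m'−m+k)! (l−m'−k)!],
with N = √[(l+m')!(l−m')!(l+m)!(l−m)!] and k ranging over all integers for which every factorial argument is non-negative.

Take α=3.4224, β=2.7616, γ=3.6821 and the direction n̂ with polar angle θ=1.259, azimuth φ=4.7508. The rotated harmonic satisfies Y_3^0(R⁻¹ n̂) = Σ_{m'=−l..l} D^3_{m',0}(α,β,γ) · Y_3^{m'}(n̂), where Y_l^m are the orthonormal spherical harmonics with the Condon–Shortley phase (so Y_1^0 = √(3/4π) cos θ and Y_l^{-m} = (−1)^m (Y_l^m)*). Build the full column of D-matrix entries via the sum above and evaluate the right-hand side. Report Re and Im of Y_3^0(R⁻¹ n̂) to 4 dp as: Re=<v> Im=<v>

Re=0.2091 Im=0.0000

Need the full column D^3_{m',0} for m'=−3..3 at α=3.4224, β=2.7616, γ=3.6821.
cos(β/2)=0.188855, sin(β/2)=0.982005
d^3_{-3,0}: single k=3 term ⇒ +0.028526;  D = -0.018989-0.021288i
d^3_{-2,0}: k∈[2..3] ⇒ +0.006719 -0.181666 = -0.174947;  D = -0.148074-0.093169i
d^3_{-1,0}: k∈[1..3] ⇒ +0.000817 -0.066289 +0.597431 = +0.531960;  D = -0.511124-0.147423i
d^3_{0,0}: k∈[0..3] ⇒ +0.000045 -0.011040 +0.298508 -0.896772 = -0.609259;  D = -0.609259+0.000000i
d^3_{1,0}: k∈[0..2] ⇒ -0.000817 +0.066289 -0.597431 = -0.531960;  D = +0.511124-0.147423i
d^3_{2,0}: k∈[0..1] ⇒ +0.006719 -0.181666 = -0.174947;  D = -0.148074+0.093169i
d^3_{3,0}: single k=0 term ⇒ -0.028526;  D = +0.018989-0.021288i
Y_3^{m'}(θ=1.259,φ=4.7508) and Σ D·Y over m':
  (-0.0190-0.0213i)·(-0.0414-0.3574i)  (-0.1481-0.0932i)·(-0.2832+0.0218i)  (-0.5111-0.1474i)·(-0.0063-0.1627i)  (-0.6093+0.0000i)·(-0.2896+0.0000i)  (+0.5111-0.1474i)·(+0.0063-0.1627i)  (-0.1481+0.0932i)·(-0.2832-0.0218i)  (+0.0190-0.0213i)·(+0.0414-0.3574i)
Y_3^0(R⁻¹ n̂) = +0.209112+0.000000i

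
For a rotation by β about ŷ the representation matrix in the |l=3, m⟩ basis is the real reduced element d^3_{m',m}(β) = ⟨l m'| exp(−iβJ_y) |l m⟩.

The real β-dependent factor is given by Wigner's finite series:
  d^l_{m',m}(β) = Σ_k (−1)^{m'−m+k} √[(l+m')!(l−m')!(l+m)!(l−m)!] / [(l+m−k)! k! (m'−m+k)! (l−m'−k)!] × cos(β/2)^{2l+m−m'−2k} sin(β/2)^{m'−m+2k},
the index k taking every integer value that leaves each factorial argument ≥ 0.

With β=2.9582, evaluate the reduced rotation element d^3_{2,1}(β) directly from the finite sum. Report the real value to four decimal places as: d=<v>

d=0.0048

d^3_{2,1}(β=2.9582) via Wigner's sum:
With c≡cos(β/2)=0.091568 and s≡sin(β/2)=0.995799, N=[120·1·24·2]^{1/2}=75.894664
Admissible k: 0..1 (factorial args all ≥0)
  k=0: (−1)^1·75.8947/(24)·0.0916^5·0.9958^1 = -0.000020
  k=1: (−1)^2·75.8947/(12)·0.0916^3·0.9958^3 = +0.004795
d^3_{2,1}(2.9582) = -0.000020 +0.004795 = +0.004775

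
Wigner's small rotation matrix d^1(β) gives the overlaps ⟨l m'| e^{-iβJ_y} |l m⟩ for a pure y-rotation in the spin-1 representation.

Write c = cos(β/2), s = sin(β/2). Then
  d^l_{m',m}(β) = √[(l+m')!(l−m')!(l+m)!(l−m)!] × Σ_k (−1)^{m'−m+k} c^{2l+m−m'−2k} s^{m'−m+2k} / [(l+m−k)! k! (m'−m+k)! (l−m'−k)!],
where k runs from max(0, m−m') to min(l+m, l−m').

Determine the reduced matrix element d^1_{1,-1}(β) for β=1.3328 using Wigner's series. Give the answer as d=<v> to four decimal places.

d^1_{1,-1}(β=1.3328) via Wigner's sum:
With c≡cos(β/2)=0.786052 and s≡sin(β/2)=0.618160, N=[2·1·1·2]^{1/2}=2.000000
The bounds max(0,m−m')=0 and min(l+m,l−m')=0 give 1 term
  k=0: (−1)^2·2.0000/(2)·0.7861^0·0.6182^2 = +0.382122
d^1_{1,-1}(1.3328) = +0.382122

d=0.3821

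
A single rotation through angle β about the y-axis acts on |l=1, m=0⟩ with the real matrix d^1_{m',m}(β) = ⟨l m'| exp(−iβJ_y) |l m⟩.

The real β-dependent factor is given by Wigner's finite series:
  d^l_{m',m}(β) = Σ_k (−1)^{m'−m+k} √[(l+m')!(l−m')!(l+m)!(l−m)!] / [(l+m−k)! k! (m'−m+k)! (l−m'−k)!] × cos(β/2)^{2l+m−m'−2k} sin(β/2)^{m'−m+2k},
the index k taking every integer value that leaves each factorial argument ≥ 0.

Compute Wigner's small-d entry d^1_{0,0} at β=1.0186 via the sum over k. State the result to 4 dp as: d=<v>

d^1_{0,0}(β=1.0186) via Wigner's sum:
c=cos(1.0186/2)=0.873086, s=sin(1.0186/2)=0.487566; N=√[1·1·1·1]=1.000000
Admissible k: 0..1 (factorial args all ≥0)
  k=0: (−1)^0·1.0000/(1)·0.8731^2·0.4876^0 = +0.762279
  k=1: (−1)^1·1.0000/(1)·0.8731^0·0.4876^2 = -0.237721
d^1_{0,0}(1.0186) = +0.762279 -0.237721 = +0.524558

d=0.5246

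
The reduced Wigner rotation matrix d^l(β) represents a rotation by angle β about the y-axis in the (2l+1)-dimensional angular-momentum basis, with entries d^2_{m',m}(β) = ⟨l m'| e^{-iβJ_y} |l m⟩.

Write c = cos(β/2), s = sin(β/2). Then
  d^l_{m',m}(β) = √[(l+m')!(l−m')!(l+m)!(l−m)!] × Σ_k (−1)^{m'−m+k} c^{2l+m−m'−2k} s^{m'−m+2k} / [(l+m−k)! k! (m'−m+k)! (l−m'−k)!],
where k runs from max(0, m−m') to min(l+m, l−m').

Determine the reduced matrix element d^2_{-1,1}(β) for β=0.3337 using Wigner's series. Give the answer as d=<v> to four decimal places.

d^2_{-1,1}(β=0.3337) via Wigner's sum:
c=cos(0.3337/2)=0.986113, s=sin(0.3337/2)=0.166077; N=√[1·6·6·1]=6.000000
The bounds max(0,m−m')=2 and min(l+m,l−m')=3 give 2 terms
  k=2: (−1)^0·6.0000/(2)·0.9861^2·0.1661^2 = +0.080462
  k=3: (−1)^1·6.0000/(6)·0.9861^0·0.1661^4 = -0.000761
d^2_{-1,1}(0.3337) = +0.080462 -0.000761 = +0.079702

d=0.0797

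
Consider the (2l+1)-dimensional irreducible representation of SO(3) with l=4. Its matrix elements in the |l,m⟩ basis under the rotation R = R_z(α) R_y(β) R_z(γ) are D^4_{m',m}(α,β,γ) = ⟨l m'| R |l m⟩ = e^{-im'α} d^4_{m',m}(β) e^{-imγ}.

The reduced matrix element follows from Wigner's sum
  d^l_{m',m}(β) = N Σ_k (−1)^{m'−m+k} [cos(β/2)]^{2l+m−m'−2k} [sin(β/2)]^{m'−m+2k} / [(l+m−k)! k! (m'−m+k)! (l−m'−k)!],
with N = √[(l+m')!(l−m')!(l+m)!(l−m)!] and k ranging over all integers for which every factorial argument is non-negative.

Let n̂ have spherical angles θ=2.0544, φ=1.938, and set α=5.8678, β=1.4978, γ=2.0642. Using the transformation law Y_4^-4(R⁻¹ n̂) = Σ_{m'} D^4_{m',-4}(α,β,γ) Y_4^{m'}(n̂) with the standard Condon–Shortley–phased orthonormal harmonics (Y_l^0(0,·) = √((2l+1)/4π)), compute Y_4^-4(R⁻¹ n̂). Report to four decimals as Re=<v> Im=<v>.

Need the full column D^4_{m',-4} for m'=−4..4 at α=5.8678, β=1.4978, γ=2.0642.
cos(β/2)=0.732438, sin(β/2)=0.680833
d^4_{-4,-4}: single k=0 term ⇒ +0.082826;  D = +0.078826+0.025430i
d^4_{-3,-4}: single k=0 term ⇒ -0.217762;  D = -0.162639-0.144806i
d^4_{-2,-4}: single k=0 term ⇒ +0.378693;  D = +0.157161+0.344541i
d^4_{-1,-4}: single k=0 term ⇒ -0.497819;  D = -0.006256-0.497780i
d^4_{0,-4}: single k=0 term ⇒ +0.517365;  D = -0.202813+0.475955i
d^4_{1,-4}: single k=0 term ⇒ -0.430142;  D = +0.313969-0.294016i
d^4_{2,-4}: single k=0 term ⇒ +0.282726;  D = -0.266804+0.093541i
d^4_{3,-4}: single k=0 term ⇒ -0.140476;  D = +0.140047+0.010971i
d^4_{4,-4}: single k=0 term ⇒ +0.046167;  D = -0.040657-0.021872i
Y_4^{m'}(θ=2.0544,φ=1.938) and Σ D·Y over m':
  (+0.0788+0.0254i)·(+0.0277-0.2705i)  (-0.1626-0.1448i)·(-0.3602-0.1826i)  (+0.1572+0.3445i)·(-0.0999+0.0902i)  (-0.0063-0.4978i)·(-0.1039-0.2702i)  (-0.2028+0.4760i)·(-0.1957+0.0000i)  (+0.3140-0.2940i)·(+0.1039-0.2702i)  (-0.2668+0.0935i)·(-0.0999-0.0902i)  (+0.1400+0.0110i)·(+0.3602-0.1826i)  (-0.0407-0.0219i)·(+0.0277+0.2705i)
Y_4^-4(R⁻¹ n̂) = -0.054224-0.132617i

Re=-0.0542 Im=-0.1326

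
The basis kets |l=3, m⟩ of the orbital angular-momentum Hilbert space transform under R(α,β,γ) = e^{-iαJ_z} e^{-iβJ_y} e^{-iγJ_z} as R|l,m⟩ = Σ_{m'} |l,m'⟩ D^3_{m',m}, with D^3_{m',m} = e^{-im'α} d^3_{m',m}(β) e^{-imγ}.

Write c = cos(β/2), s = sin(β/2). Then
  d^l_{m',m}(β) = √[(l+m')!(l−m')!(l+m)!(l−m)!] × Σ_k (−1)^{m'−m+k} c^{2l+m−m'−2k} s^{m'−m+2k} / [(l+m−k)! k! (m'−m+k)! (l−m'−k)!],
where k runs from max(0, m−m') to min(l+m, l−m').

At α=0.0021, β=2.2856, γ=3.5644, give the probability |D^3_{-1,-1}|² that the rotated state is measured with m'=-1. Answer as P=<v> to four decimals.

D^3_{-1,-1}(0.0021,2.2856,3.5644) = e^{-i·-1·0.0021}·d^3_{-1,-1}(2.2856)·e^{-i·-1·3.5644}. Compute d first:
With c≡cos(β/2)=0.415049 and s≡sin(β/2)=0.909799, N=[2·24·2·24]^{1/2}=48.000000
k: max(0,(-1)−(-1))=0 … min(3+(-1),3−(-1))=2
  k=0: (−1)^0·48.0000/(48)·0.4150^6·0.9098^0 = +0.005112
  k=1: (−1)^1·48.0000/(6)·0.4150^4·0.9098^2 = -0.196507
  k=2: (−1)^2·48.0000/(8)·0.4150^2·0.9098^4 = +0.708160
d^3_{-1,-1}(2.2856) = +0.005112 -0.196507 +0.708160 = +0.516766
|D^3_{-1,-1}|² = |d^3_{-1,-1}(β)|² = (+0.516766)² = 0.267047 (the z-rotation phases have unit modulus)

P=0.2670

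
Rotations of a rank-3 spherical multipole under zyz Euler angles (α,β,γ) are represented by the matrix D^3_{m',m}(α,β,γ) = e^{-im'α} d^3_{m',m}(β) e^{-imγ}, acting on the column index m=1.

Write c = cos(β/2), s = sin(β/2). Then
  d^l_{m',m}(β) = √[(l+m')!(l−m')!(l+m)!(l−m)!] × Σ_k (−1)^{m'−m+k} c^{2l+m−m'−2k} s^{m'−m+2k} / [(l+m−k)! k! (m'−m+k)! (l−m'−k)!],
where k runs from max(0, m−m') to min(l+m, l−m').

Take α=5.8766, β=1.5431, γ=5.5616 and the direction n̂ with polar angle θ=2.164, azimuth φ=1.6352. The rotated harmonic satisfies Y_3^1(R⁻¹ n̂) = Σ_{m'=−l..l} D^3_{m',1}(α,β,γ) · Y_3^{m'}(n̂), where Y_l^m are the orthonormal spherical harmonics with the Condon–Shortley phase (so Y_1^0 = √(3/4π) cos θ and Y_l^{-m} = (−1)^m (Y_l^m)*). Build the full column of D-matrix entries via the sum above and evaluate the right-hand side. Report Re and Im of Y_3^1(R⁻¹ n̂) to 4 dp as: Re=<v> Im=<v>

Re=-0.0058 Im=0.0691

Need the full column D^3_{m',1} for m'=−3..3 at α=5.8766, β=1.5431, γ=5.5616.
cos(β/2)=0.716831, sin(β/2)=0.697247
d^3_{-3,1}: single k=4 term ⇒ +0.470355;  D = +0.413187-0.224745i
d^3_{-2,1}: k∈[3..4] ⇒ +0.789660 -0.373551 = +0.416109;  D = +0.414365-0.038056i
d^3_{-1,1}: k∈[2..4] ⇒ +0.770178 -0.971562 +0.114900 = -0.086483;  D = -0.082228-0.026794i
d^3_{0,1}: k∈[1..3] ⇒ +0.457152 -1.297544 +0.409205 = -0.431187;  D = -0.323718-0.284832i
d^3_{1,1}: k∈[0..2] ⇒ +0.135675 -1.026905 +0.728671 = -0.162558;  D = -0.069626-0.146893i
d^3_{2,1}: k∈[0..1] ⇒ -0.417321 +0.789660 = +0.372339;  D = +0.013416+0.372098i
d^3_{3,1}: single k=0 term ⇒ +0.497148;  D = -0.180029+0.463407i
Y_3^{m'}(θ=2.164,φ=1.6352) and Σ D·Y over m':
  (+0.4132-0.2247i)·(+0.0457+0.2334i)  (+0.4144-0.0381i)·(+0.3895-0.0505i)  (-0.0822-0.0268i)·(-0.0097-0.1504i)  (-0.3237-0.2848i)·(+0.2999+0.0000i)  (-0.0696-0.1469i)·(+0.0097-0.1504i)  (+0.0134+0.3721i)·(+0.3895+0.0505i)  (-0.1800+0.4634i)·(-0.0457+0.2334i)
Y_3^1(R⁻¹ n̂) = -0.005759+0.069145i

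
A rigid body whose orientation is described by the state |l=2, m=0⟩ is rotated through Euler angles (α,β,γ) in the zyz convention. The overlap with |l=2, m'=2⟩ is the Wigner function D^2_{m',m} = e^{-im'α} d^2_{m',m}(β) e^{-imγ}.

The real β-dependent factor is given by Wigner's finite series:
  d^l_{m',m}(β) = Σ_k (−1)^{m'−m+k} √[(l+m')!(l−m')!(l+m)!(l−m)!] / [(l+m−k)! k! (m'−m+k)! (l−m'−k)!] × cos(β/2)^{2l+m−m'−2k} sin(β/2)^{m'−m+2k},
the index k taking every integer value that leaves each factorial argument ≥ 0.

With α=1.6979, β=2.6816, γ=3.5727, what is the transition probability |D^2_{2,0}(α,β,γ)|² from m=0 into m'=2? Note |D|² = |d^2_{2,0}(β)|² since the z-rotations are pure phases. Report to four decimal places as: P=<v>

D^2_{2,0}(1.6979,2.6816,3.5727) = e^{-i·2·1.6979}·d^2_{2,0}(2.6816)·e^{-i·0·3.5727}. Compute d first:
c=cos(2.6816/2)=0.227974, s=sin(2.6816/2)=0.973667; N=√[24·1·2·2]=9.797959
k∈{0} keeps every argument non-negative
  k=0: (−1)^2·9.7980/(4)·0.2280^2·0.9737^2 = +0.120689
d^2_{2,0}(2.6816) = +0.120689
|D^2_{2,0}|² = |d^2_{2,0}(β)|² = (+0.120689)² = 0.014566 (the z-rotation phases have unit modulus)

P=0.0146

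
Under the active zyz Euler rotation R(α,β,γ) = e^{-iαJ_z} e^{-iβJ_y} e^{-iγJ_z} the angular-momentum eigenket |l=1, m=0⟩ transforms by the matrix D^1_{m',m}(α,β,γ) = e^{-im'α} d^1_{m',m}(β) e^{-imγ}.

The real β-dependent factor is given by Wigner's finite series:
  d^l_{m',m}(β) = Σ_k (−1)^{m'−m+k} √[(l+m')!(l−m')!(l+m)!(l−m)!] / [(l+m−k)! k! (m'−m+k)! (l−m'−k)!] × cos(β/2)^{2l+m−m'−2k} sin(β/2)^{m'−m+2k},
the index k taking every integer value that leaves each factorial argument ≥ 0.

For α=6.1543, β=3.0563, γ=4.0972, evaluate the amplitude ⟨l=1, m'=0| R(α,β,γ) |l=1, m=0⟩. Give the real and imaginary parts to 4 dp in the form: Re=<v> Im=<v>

Re=-0.9964 Im=0.0000

First d^1_{0,0}(β=3.0563), then the phase factors e^{-i(0)α} and e^{-i(0)γ}:
Half-angle: c=0.042633, s=0.999091. N=√(1·1·1·1)=1.000000
Admissible k: 0..1 (factorial args all ≥0)
  k=0: (−1)^0·1.0000/(1)·0.0426^2·0.9991^0 = +0.001818
  k=1: (−1)^1·1.0000/(1)·0.0426^0·0.9991^2 = -0.998182
d^1_{0,0}(3.0563) = +0.001818 -0.998182 = -0.996365
D = (+1.000000+0.000000i)·(-0.996365)·(+1.000000+0.000000i) = -0.996365+0.000000i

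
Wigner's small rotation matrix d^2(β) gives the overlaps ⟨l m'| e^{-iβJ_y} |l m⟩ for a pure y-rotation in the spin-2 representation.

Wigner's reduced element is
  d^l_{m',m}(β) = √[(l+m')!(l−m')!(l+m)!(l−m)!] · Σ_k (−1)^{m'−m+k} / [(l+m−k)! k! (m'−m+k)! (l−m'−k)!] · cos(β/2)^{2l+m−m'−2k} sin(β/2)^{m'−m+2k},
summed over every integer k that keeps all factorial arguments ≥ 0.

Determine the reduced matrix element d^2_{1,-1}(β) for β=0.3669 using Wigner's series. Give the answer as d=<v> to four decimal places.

d^2_{1,-1}(β=0.3669) via Wigner's sum:
With c≡cos(β/2)=0.983220 and s≡sin(β/2)=0.182423, N=[6·1·1·6]^{1/2}=6.000000
The bounds max(0,m−m')=0 and min(l+m,l−m')=1 give 2 terms
  k=0: (−1)^2·6.0000/(2)·0.9832^2·0.1824^2 = +0.096512
  k=1: (−1)^3·6.0000/(6)·0.9832^0·0.1824^4 = -0.001107
d^2_{1,-1}(0.3669) = +0.096512 -0.001107 = +0.095404

d=0.0954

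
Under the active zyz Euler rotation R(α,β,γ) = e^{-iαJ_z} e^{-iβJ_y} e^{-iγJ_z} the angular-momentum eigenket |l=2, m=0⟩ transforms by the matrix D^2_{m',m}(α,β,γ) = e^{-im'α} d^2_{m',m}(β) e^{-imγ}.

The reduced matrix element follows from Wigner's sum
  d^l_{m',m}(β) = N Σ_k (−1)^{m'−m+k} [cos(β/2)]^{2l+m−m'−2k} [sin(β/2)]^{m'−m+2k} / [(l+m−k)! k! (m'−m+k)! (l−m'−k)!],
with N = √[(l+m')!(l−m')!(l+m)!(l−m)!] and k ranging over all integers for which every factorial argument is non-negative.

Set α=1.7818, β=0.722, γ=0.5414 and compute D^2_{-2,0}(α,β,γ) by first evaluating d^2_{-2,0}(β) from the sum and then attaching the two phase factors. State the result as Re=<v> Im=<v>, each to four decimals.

Re=-0.2440 Im=-0.1096

D^2_{-2,0}(1.7818,0.722,0.5414) = e^{-i·-2·1.7818}·d^2_{-2,0}(0.722)·e^{-i·0·0.5414}. Compute d first:
Half-angle: c=0.935544, s=0.353210. N=√(1·24·2·2)=9.797959
The bounds max(0,m−m')=2 and min(l+m,l−m')=2 give 1 term
  k=2: (−1)^0·9.7980/(4)·0.9355^2·0.3532^2 = +0.267467
d^2_{-2,0}(0.722) = +0.267467
Phases: e^{-i·(-2)·1.7818}=-0.912269-0.409593i, e^{-i·(0)·0.5414}=+1.000000+0.000000i ⇒ D=-0.244002-0.109552i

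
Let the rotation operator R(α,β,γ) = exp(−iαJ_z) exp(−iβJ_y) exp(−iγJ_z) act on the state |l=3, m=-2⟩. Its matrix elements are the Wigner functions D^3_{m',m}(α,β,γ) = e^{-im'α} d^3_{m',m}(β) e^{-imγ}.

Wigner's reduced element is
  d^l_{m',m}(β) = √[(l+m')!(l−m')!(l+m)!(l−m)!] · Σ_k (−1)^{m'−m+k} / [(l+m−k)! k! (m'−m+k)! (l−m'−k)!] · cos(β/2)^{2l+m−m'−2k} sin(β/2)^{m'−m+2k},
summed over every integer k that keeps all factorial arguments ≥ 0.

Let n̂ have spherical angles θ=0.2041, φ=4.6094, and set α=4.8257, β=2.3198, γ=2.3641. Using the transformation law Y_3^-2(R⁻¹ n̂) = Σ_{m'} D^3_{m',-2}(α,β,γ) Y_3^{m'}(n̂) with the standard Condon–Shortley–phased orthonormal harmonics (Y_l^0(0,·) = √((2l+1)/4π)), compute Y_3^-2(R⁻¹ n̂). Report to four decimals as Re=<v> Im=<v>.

Re=0.0334 Im=0.3866

Need the full column D^3_{m',-2} for m'=−3..3 at α=4.8257, β=2.3198, γ=2.3641.
cos(β/2)=0.399431, sin(β/2)=0.916763
d^3_{-3,-2}: single k=1 term ⇒ +0.022832;  D = +0.021402+0.007952i
d^3_{-2,-2}: k∈[0..1] ⇒ +0.004061 -0.106968 = -0.102906;  D = +0.024704-0.099897i
d^3_{-1,-2}: k∈[0..1] ⇒ -0.029476 +0.310547 = +0.281071;  D = -0.278731-0.036192i
d^3_{0,-2}: k∈[0..1] ⇒ +0.117177 -0.617267 = -0.500090;  D = -0.007907+0.500028i
d^3_{1,-2}: k∈[0..1] ⇒ -0.310547 +0.817952 = +0.507405;  D = +0.504995-0.049394i
d^3_{2,-2}: k∈[0..1] ⇒ +0.563485 -0.593667 = -0.030182;  D = -0.006316-0.029514i
d^3_{3,-2}: single k=0 term ⇒ -0.633583;  D = +0.600593-0.201781i
Y_3^{m'}(θ=0.2041,φ=4.6094) and Σ D·Y over m':
  (+0.0214+0.0080i)·(+0.0011-0.0033i)  (+0.0247-0.0999i)·(-0.0402-0.0084i)  (-0.2787-0.0362i)·(-0.0256+0.2472i)  (-0.0079+0.5000i)·(+0.6558+0.0000i)  (+0.5050-0.0494i)·(+0.0256+0.2472i)  (-0.0063-0.0295i)·(-0.0402+0.0084i)  (+0.6006-0.2018i)·(-0.0011-0.0033i)
Y_3^-2(R⁻¹ n̂) = +0.033417+0.386633i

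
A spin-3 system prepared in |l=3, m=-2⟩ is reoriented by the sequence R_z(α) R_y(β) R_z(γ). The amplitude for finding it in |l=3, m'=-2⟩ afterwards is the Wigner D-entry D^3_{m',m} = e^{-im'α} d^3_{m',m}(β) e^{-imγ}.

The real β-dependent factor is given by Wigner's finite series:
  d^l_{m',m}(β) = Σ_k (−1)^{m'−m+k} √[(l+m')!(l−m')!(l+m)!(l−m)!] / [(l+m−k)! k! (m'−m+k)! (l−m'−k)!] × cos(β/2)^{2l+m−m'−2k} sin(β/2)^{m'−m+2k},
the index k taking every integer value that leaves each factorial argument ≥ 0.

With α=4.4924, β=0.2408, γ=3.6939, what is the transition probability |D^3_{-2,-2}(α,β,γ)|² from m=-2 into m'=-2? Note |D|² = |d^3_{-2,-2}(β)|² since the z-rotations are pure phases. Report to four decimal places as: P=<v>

D^3_{-2,-2}(4.4924,0.2408,3.6939) = e^{-i·-2·4.4924}·d^3_{-2,-2}(0.2408)·e^{-i·-2·3.6939}. Compute d first:
Half-angle: c=0.992761, s=0.120109. N=√(1·120·1·120)=120.000000
The bounds max(0,m−m')=0 and min(l+m,l−m')=1 give 2 terms
  k=0: (−1)^0·120.0000/(120)·0.9928^6·0.1201^0 = +0.957343
  k=1: (−1)^1·120.0000/(24)·0.9928^4·0.1201^2 = -0.070065
d^3_{-2,-2}(0.2408) = +0.957343 -0.070065 = +0.887278
|D^3_{-2,-2}|² = |d^3_{-2,-2}(β)|² = (+0.887278)² = 0.787261 (the z-rotation phases have unit modulus)

P=0.7873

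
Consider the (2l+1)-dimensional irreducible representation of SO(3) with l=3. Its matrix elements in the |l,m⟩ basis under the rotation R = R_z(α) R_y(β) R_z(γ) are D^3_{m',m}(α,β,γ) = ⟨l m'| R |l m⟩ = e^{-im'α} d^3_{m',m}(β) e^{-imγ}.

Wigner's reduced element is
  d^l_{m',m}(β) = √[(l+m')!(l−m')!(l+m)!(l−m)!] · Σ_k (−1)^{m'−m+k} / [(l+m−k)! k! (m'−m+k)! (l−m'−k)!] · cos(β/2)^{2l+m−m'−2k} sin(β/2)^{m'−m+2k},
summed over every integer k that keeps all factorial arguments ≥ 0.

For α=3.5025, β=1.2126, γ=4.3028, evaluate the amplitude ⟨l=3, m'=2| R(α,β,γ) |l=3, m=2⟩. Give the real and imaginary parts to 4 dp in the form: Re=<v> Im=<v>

First d^3_{2,2}(β=1.2126), then the phase factors e^{-i(2)α} and e^{-i(2)γ}:
c=cos(1.2126/2)=0.821762, s=sin(1.2126/2)=0.569831; N=√[120·1·120·1]=120.000000
k∈{0,1} keeps every argument non-negative
  k=0: (−1)^0·120.0000/(120)·0.8218^6·0.5698^0 = +0.307947
  k=1: (−1)^1·120.0000/(24)·0.8218^4·0.5698^2 = -0.740365
d^3_{2,2}(1.2126) = +0.307947 -0.740365 = -0.432418
Attach z-rotation phases: D = e^{-i(2)(3.5025)}·(-0.432418)·e^{-i(2)(4.3028)} = +0.430370+0.042035i

Re=0.4304 Im=0.0420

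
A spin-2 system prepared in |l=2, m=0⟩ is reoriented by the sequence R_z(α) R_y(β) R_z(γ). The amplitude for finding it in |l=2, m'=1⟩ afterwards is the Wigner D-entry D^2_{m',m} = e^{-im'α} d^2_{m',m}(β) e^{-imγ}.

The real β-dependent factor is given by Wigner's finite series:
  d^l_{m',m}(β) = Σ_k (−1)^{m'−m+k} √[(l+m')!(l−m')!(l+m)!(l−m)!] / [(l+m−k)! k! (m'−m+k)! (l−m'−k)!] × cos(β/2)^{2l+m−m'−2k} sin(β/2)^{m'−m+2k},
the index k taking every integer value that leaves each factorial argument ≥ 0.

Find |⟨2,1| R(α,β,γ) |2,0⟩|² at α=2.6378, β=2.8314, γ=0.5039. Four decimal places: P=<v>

Split into d^2_{1,0}(β=2.8314) × two z-phases.
With c≡cos(β/2)=0.154475 and s≡sin(β/2)=0.987997, N=[6·1·2·2]^{1/2}=4.898979
The bounds max(0,m−m')=0 and min(l+m,l−m')=1 give 2 terms
  k=0: (−1)^1·4.8990/(2)·0.1545^3·0.9880^1 = -0.008921
  k=1: (−1)^2·4.8990/(2)·0.1545^1·0.9880^3 = +0.364923
d^2_{1,0}(2.8314) = -0.008921 +0.364923 = +0.356002
|D^2_{1,0}|² = |d^2_{1,0}(β)|² = (+0.356002)² = 0.126737 (the z-rotation phases have unit modulus)

P=0.1267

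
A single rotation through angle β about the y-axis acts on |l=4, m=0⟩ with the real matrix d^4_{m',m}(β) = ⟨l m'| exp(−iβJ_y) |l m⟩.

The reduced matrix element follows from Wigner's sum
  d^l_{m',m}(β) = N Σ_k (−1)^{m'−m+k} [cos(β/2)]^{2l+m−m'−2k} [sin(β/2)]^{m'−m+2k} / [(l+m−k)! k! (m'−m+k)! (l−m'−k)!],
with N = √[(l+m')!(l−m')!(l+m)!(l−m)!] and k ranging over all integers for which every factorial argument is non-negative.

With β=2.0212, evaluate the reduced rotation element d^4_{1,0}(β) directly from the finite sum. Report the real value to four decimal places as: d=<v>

d^4_{1,0}(β=2.0212) via Wigner's sum:
c=cos(2.0212/2)=0.531353, s=sin(2.0212/2)=0.847151; N=√[120·6·24·24]=643.987578
Admissible k: 0..3 (factorial args all ≥0)
  k=0: (−1)^1·643.9876/(144)·0.5314^7·0.8472^1 = -0.045306
  k=1: (−1)^2·643.9876/(24)·0.5314^5·0.8472^3 = +0.690975
  k=2: (−1)^3·643.9876/(24)·0.5314^3·0.8472^5 = -1.756379
  k=3: (−1)^4·643.9876/(144)·0.5314^1·0.8472^7 = +0.744086
d^4_{1,0}(2.0212) = -0.045306 +0.690975 -1.756379 +0.744086 = -0.366624

d=-0.3666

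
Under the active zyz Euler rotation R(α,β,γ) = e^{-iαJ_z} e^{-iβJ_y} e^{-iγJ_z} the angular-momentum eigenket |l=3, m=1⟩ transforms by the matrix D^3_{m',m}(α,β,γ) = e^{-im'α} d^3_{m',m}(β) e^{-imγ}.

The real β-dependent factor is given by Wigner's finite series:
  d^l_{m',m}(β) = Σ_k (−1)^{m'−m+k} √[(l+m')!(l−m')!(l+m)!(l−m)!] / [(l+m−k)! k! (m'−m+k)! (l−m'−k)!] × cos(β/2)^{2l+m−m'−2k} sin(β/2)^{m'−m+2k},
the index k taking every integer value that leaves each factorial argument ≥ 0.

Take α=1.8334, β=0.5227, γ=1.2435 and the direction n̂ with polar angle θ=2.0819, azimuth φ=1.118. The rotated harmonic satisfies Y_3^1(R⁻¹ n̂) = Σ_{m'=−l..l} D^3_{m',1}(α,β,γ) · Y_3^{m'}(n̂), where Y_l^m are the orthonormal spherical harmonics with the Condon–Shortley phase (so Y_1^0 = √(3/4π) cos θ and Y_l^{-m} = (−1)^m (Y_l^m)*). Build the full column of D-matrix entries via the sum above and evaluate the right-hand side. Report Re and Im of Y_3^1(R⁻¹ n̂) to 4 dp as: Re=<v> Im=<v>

Re=-0.0863 Im=-0.2948

Need the full column D^3_{m',1} for m'=−3..3 at α=1.8334, β=0.5227, γ=1.2435.
cos(β/2)=0.966042, sin(β/2)=0.258385
d^3_{-3,1}: single k=4 term ⇒ +0.016110;  D = -0.007090-0.014466i
d^3_{-2,1}: k∈[3..4] ⇒ +0.098360 -0.003518 = +0.094842;  D = -0.071409+0.062416i
d^3_{-1,1}: k∈[2..4] ⇒ +0.348875 -0.033278 +0.000298 = +0.315895;  D = +0.262508+0.175725i
d^3_{0,1}: k∈[1..3] ⇒ +0.753075 -0.161622 +0.003854 = +0.595306;  D = +0.191381-0.563704i
d^3_{1,1}: k∈[0..2] ⇒ +0.812786 -0.465167 +0.024958 = +0.372577;  D = -0.371798-0.024086i
d^3_{2,1}: k∈[0..1] ⇒ -0.687460 +0.098360 = -0.589100;  D = -0.115830-0.577600i
d^3_{3,1}: single k=0 term ⇒ +0.225198;  D = +0.201738-0.100080i
Y_3^{m'}(θ=2.0819,φ=1.118) and Σ D·Y over m':
  (-0.0071-0.0145i)·(-0.2706+0.0584i)  (-0.0714+0.0624i)·(+0.2347+0.2992i)  (+0.2625+0.1757i)·(+0.0242-0.0498i)  (+0.1914-0.5637i)·(+0.3292+0.0000i)  (-0.3718-0.0241i)·(-0.0242-0.0498i)  (-0.1158-0.5776i)·(+0.2347-0.2992i)  (+0.2017-0.1001i)·(+0.2706+0.0584i)
Y_3^1(R⁻¹ n̂) = -0.086341-0.294763i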